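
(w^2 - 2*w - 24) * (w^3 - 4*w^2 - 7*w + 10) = w^5 - 6*w^4 - 23*w^3 + 120*w^2 + 148*w - 240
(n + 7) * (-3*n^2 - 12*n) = -3*n^3 - 33*n^2 - 84*n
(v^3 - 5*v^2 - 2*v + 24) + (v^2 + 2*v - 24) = v^3 - 4*v^2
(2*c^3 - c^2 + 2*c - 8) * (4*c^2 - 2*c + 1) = 8*c^5 - 8*c^4 + 12*c^3 - 37*c^2 + 18*c - 8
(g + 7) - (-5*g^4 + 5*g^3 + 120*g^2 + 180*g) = 5*g^4 - 5*g^3 - 120*g^2 - 179*g + 7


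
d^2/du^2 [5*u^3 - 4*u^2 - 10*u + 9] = 30*u - 8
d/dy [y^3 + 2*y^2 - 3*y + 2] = 3*y^2 + 4*y - 3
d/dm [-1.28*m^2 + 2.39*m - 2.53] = 2.39 - 2.56*m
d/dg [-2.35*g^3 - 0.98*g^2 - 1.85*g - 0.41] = -7.05*g^2 - 1.96*g - 1.85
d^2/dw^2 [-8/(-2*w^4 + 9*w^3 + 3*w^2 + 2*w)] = 16*(3*w*(-4*w^2 + 9*w + 1)*(-2*w^3 + 9*w^2 + 3*w + 2) - (-8*w^3 + 27*w^2 + 6*w + 2)^2)/(w^3*(-2*w^3 + 9*w^2 + 3*w + 2)^3)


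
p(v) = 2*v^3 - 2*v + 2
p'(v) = 6*v^2 - 2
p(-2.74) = -33.66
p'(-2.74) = 43.05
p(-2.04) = -10.90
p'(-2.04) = 22.97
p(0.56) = 1.23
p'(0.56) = -0.12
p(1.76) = 9.38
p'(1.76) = 16.59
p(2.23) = 19.72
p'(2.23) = 27.84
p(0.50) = 1.25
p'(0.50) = -0.50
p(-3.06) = -49.19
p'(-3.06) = 54.18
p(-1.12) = 1.43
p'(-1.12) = 5.53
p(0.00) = 2.00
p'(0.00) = -2.00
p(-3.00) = -46.00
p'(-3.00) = 52.00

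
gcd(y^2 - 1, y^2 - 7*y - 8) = y + 1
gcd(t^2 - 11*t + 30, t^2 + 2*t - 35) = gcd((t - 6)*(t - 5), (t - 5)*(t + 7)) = t - 5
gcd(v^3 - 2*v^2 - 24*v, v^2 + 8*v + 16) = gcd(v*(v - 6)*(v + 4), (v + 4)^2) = v + 4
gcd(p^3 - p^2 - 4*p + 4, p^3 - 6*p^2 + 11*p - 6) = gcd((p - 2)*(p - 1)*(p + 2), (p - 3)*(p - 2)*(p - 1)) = p^2 - 3*p + 2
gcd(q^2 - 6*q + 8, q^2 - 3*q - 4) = q - 4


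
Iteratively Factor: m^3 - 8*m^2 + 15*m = (m - 3)*(m^2 - 5*m) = (m - 5)*(m - 3)*(m)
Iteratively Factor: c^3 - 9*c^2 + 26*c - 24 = (c - 4)*(c^2 - 5*c + 6) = (c - 4)*(c - 2)*(c - 3)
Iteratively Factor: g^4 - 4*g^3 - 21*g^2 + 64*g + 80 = (g + 1)*(g^3 - 5*g^2 - 16*g + 80) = (g - 4)*(g + 1)*(g^2 - g - 20) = (g - 5)*(g - 4)*(g + 1)*(g + 4)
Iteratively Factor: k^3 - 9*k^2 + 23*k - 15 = (k - 1)*(k^2 - 8*k + 15) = (k - 5)*(k - 1)*(k - 3)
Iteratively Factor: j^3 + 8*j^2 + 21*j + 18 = (j + 3)*(j^2 + 5*j + 6) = (j + 3)^2*(j + 2)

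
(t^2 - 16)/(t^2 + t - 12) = (t - 4)/(t - 3)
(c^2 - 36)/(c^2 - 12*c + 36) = (c + 6)/(c - 6)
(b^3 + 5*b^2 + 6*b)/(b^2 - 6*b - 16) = b*(b + 3)/(b - 8)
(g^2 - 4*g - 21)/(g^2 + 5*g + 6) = (g - 7)/(g + 2)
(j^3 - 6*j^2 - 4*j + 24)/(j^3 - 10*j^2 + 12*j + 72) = (j - 2)/(j - 6)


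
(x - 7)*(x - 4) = x^2 - 11*x + 28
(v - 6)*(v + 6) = v^2 - 36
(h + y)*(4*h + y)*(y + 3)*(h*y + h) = 4*h^3*y^2 + 16*h^3*y + 12*h^3 + 5*h^2*y^3 + 20*h^2*y^2 + 15*h^2*y + h*y^4 + 4*h*y^3 + 3*h*y^2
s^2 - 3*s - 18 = (s - 6)*(s + 3)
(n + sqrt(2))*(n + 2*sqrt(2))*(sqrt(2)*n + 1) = sqrt(2)*n^3 + 7*n^2 + 7*sqrt(2)*n + 4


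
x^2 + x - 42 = (x - 6)*(x + 7)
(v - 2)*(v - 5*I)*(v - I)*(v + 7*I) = v^4 - 2*v^3 + I*v^3 + 37*v^2 - 2*I*v^2 - 74*v - 35*I*v + 70*I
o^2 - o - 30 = (o - 6)*(o + 5)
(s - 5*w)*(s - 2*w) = s^2 - 7*s*w + 10*w^2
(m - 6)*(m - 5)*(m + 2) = m^3 - 9*m^2 + 8*m + 60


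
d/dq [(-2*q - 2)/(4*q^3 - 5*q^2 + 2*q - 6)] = 2*(8*q^3 + 7*q^2 - 10*q + 8)/(16*q^6 - 40*q^5 + 41*q^4 - 68*q^3 + 64*q^2 - 24*q + 36)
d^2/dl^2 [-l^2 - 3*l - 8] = -2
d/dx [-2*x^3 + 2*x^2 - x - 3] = -6*x^2 + 4*x - 1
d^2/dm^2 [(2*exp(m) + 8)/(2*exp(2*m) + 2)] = (exp(4*m) + 16*exp(3*m) - 6*exp(2*m) - 16*exp(m) + 1)*exp(m)/(exp(6*m) + 3*exp(4*m) + 3*exp(2*m) + 1)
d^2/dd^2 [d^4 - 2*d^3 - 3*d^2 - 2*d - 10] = 12*d^2 - 12*d - 6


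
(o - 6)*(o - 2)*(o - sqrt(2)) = o^3 - 8*o^2 - sqrt(2)*o^2 + 8*sqrt(2)*o + 12*o - 12*sqrt(2)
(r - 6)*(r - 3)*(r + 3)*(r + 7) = r^4 + r^3 - 51*r^2 - 9*r + 378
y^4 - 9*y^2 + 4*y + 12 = (y - 2)^2*(y + 1)*(y + 3)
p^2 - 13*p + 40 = (p - 8)*(p - 5)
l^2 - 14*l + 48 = (l - 8)*(l - 6)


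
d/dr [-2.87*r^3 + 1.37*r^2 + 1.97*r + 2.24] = -8.61*r^2 + 2.74*r + 1.97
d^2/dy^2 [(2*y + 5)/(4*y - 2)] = 24/(2*y - 1)^3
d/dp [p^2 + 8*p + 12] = 2*p + 8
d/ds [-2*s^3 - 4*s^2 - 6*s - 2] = -6*s^2 - 8*s - 6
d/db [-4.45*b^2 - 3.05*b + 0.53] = -8.9*b - 3.05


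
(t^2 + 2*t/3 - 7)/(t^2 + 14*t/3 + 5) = (3*t - 7)/(3*t + 5)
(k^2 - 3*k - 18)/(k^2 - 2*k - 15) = (k - 6)/(k - 5)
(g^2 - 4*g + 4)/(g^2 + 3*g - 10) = (g - 2)/(g + 5)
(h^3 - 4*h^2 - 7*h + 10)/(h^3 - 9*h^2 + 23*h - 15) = (h + 2)/(h - 3)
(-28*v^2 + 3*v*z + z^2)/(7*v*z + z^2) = (-4*v + z)/z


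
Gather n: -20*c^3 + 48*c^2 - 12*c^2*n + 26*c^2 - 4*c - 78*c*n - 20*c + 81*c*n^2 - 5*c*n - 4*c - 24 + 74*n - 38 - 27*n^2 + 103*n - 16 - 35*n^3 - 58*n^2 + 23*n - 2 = -20*c^3 + 74*c^2 - 28*c - 35*n^3 + n^2*(81*c - 85) + n*(-12*c^2 - 83*c + 200) - 80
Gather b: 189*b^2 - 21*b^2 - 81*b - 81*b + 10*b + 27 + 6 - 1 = 168*b^2 - 152*b + 32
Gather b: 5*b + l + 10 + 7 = 5*b + l + 17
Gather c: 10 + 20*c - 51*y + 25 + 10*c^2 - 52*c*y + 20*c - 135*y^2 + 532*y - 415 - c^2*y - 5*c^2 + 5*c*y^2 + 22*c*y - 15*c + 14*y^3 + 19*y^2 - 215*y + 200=c^2*(5 - y) + c*(5*y^2 - 30*y + 25) + 14*y^3 - 116*y^2 + 266*y - 180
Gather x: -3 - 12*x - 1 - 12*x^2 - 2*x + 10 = -12*x^2 - 14*x + 6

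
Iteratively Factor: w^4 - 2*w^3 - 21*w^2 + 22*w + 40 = (w - 2)*(w^3 - 21*w - 20) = (w - 5)*(w - 2)*(w^2 + 5*w + 4) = (w - 5)*(w - 2)*(w + 1)*(w + 4)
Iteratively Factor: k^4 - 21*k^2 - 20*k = (k)*(k^3 - 21*k - 20) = k*(k + 1)*(k^2 - k - 20) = k*(k + 1)*(k + 4)*(k - 5)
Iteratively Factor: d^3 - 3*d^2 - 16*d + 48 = (d + 4)*(d^2 - 7*d + 12) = (d - 4)*(d + 4)*(d - 3)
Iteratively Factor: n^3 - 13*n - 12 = (n + 1)*(n^2 - n - 12) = (n + 1)*(n + 3)*(n - 4)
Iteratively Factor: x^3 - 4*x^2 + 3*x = (x)*(x^2 - 4*x + 3) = x*(x - 3)*(x - 1)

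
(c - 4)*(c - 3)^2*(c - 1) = c^4 - 11*c^3 + 43*c^2 - 69*c + 36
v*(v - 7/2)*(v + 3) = v^3 - v^2/2 - 21*v/2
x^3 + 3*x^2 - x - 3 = (x - 1)*(x + 1)*(x + 3)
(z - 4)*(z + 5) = z^2 + z - 20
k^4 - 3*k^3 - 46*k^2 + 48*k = k*(k - 8)*(k - 1)*(k + 6)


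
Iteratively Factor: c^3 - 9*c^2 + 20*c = (c - 4)*(c^2 - 5*c) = c*(c - 4)*(c - 5)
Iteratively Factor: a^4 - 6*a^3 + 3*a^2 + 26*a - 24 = (a - 3)*(a^3 - 3*a^2 - 6*a + 8) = (a - 3)*(a - 1)*(a^2 - 2*a - 8) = (a - 3)*(a - 1)*(a + 2)*(a - 4)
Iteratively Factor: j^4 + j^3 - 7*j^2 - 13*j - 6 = (j + 1)*(j^3 - 7*j - 6) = (j - 3)*(j + 1)*(j^2 + 3*j + 2) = (j - 3)*(j + 1)*(j + 2)*(j + 1)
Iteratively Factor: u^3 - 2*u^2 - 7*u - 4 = (u - 4)*(u^2 + 2*u + 1) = (u - 4)*(u + 1)*(u + 1)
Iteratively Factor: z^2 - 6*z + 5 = (z - 1)*(z - 5)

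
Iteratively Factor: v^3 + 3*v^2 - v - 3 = (v + 1)*(v^2 + 2*v - 3) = (v - 1)*(v + 1)*(v + 3)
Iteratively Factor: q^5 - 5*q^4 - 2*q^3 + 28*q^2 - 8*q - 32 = (q - 2)*(q^4 - 3*q^3 - 8*q^2 + 12*q + 16) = (q - 4)*(q - 2)*(q^3 + q^2 - 4*q - 4) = (q - 4)*(q - 2)*(q + 1)*(q^2 - 4) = (q - 4)*(q - 2)^2*(q + 1)*(q + 2)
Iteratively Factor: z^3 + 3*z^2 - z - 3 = (z + 3)*(z^2 - 1) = (z - 1)*(z + 3)*(z + 1)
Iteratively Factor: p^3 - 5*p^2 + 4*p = (p - 1)*(p^2 - 4*p) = (p - 4)*(p - 1)*(p)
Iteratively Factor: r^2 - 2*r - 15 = (r - 5)*(r + 3)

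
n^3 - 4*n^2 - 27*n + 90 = (n - 6)*(n - 3)*(n + 5)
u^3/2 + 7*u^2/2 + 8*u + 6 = (u/2 + 1)*(u + 2)*(u + 3)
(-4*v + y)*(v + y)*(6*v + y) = -24*v^3 - 22*v^2*y + 3*v*y^2 + y^3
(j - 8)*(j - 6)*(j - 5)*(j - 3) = j^4 - 22*j^3 + 175*j^2 - 594*j + 720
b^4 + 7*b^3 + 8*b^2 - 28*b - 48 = (b - 2)*(b + 2)*(b + 3)*(b + 4)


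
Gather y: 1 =1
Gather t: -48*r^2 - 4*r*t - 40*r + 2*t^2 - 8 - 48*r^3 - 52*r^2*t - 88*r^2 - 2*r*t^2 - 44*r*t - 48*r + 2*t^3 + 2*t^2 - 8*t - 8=-48*r^3 - 136*r^2 - 88*r + 2*t^3 + t^2*(4 - 2*r) + t*(-52*r^2 - 48*r - 8) - 16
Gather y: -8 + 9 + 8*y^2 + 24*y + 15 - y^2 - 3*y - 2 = 7*y^2 + 21*y + 14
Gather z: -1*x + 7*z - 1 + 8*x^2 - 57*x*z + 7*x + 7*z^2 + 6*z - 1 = 8*x^2 + 6*x + 7*z^2 + z*(13 - 57*x) - 2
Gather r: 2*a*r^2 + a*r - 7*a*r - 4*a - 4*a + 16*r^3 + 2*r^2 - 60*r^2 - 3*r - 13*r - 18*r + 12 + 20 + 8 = -8*a + 16*r^3 + r^2*(2*a - 58) + r*(-6*a - 34) + 40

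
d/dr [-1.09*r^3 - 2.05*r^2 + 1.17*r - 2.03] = -3.27*r^2 - 4.1*r + 1.17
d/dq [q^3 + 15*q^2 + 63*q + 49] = 3*q^2 + 30*q + 63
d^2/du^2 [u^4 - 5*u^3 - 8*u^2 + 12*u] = 12*u^2 - 30*u - 16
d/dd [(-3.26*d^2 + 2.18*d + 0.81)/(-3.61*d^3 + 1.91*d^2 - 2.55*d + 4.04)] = (-11.7686*d^4 + 15.7396*d^3 + 12.9215*d^2 - 29.435*d + 10.8727)/(13.0321*d^6 - 13.7902*d^5 + 22.0591*d^4 - 38.9098*d^3 + 21.9353*d^2 - 20.604*d + 16.3216)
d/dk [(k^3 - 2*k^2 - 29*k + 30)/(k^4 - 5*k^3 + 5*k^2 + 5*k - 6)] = (-k^4 + 2*k^3 + 87*k^2 - 228*k + 24)/(k^6 - 8*k^5 + 18*k^4 + 4*k^3 - 47*k^2 + 12*k + 36)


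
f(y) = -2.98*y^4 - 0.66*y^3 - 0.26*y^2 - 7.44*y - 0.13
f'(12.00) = -20896.56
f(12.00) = -63060.61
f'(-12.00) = 20311.44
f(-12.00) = -60601.09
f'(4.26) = -967.11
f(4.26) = -1068.99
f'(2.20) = -145.09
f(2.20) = -94.59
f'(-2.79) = 237.47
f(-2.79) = -147.63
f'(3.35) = -479.54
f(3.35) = -428.10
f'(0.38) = -8.58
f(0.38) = -3.09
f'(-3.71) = 575.93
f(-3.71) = -506.97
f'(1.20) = -31.51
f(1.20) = -16.75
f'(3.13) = -393.98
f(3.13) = -332.22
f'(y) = -11.92*y^3 - 1.98*y^2 - 0.52*y - 7.44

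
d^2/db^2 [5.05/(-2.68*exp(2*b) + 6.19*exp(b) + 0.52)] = (5.05*(5.36*exp(b) - 6.19)*(10.72*exp(b) - 12.38)*exp(b) + (54.136*exp(b) - 31.2595)*(-2.68*exp(2*b) + 6.19*exp(b) + 0.52))*exp(b)/(-2.68*exp(2*b) + 6.19*exp(b) + 0.52)^3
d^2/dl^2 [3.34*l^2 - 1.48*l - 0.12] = 6.68000000000000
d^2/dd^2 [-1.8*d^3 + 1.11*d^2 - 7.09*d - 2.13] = 2.22 - 10.8*d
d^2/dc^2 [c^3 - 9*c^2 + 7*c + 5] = 6*c - 18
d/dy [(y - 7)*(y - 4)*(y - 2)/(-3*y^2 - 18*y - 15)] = (-y^4 - 12*y^3 + 113*y^2 + 18*y - 586)/(3*(y^4 + 12*y^3 + 46*y^2 + 60*y + 25))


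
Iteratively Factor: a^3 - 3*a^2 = (a)*(a^2 - 3*a) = a^2*(a - 3)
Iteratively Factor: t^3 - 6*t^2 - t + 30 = (t - 3)*(t^2 - 3*t - 10) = (t - 3)*(t + 2)*(t - 5)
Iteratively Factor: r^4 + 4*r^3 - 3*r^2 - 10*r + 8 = (r - 1)*(r^3 + 5*r^2 + 2*r - 8) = (r - 1)^2*(r^2 + 6*r + 8) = (r - 1)^2*(r + 4)*(r + 2)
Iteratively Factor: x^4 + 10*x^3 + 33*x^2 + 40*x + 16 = (x + 1)*(x^3 + 9*x^2 + 24*x + 16) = (x + 1)^2*(x^2 + 8*x + 16) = (x + 1)^2*(x + 4)*(x + 4)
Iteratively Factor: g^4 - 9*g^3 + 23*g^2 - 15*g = (g - 3)*(g^3 - 6*g^2 + 5*g) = g*(g - 3)*(g^2 - 6*g + 5) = g*(g - 5)*(g - 3)*(g - 1)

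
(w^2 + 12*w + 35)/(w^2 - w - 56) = (w + 5)/(w - 8)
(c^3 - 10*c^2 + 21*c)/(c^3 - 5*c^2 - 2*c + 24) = c*(c - 7)/(c^2 - 2*c - 8)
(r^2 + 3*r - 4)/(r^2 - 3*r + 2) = (r + 4)/(r - 2)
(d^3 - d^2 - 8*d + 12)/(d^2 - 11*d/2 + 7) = 2*(d^2 + d - 6)/(2*d - 7)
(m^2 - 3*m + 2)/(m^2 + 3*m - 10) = (m - 1)/(m + 5)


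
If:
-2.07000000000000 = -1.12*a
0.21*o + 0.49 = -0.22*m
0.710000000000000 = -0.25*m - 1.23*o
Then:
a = 1.85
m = -2.08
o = -0.15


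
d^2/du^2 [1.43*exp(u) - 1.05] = 1.43*exp(u)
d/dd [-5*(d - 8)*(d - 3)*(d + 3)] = -15*d^2 + 80*d + 45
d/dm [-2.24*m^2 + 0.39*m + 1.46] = 0.39 - 4.48*m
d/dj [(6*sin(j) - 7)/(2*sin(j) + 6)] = 25*cos(j)/(2*(sin(j) + 3)^2)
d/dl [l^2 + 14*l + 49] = 2*l + 14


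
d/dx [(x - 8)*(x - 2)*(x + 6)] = 3*x^2 - 8*x - 44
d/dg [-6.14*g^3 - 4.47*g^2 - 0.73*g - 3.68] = -18.42*g^2 - 8.94*g - 0.73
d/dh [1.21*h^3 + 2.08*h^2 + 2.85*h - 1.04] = 3.63*h^2 + 4.16*h + 2.85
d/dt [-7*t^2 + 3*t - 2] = 3 - 14*t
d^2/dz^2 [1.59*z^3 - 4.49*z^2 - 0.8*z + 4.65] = 9.54*z - 8.98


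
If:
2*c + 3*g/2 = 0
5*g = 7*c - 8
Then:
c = 24/41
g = -32/41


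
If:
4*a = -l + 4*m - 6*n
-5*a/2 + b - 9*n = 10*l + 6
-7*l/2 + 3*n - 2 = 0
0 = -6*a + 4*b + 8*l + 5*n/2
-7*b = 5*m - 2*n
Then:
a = -15306/35663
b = 12409/35663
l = -18404/35663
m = -16451/35663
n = 2304/35663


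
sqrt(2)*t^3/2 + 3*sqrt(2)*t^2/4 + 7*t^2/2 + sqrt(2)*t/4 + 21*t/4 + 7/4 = (t + 1/2)*(t + 7*sqrt(2)/2)*(sqrt(2)*t/2 + sqrt(2)/2)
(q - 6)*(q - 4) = q^2 - 10*q + 24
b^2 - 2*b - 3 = (b - 3)*(b + 1)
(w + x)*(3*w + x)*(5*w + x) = 15*w^3 + 23*w^2*x + 9*w*x^2 + x^3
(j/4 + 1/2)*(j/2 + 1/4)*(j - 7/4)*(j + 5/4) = j^4/8 + j^3/4 - 39*j^2/128 - 191*j/256 - 35/128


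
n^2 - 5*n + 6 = (n - 3)*(n - 2)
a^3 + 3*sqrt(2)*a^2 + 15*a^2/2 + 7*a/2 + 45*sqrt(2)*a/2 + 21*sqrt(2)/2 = (a + 1/2)*(a + 7)*(a + 3*sqrt(2))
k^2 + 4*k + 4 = (k + 2)^2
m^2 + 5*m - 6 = (m - 1)*(m + 6)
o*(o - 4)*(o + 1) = o^3 - 3*o^2 - 4*o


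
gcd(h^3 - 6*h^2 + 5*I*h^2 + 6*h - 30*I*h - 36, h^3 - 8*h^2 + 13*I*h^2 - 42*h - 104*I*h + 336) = h + 6*I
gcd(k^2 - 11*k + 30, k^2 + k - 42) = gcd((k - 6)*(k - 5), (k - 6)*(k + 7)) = k - 6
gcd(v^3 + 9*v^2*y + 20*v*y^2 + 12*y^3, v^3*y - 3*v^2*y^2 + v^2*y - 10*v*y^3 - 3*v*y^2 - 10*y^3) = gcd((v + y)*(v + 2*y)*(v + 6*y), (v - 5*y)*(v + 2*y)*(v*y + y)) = v + 2*y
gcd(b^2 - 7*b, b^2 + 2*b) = b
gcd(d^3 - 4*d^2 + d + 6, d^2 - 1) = d + 1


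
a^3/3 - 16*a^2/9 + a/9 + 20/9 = (a/3 + 1/3)*(a - 5)*(a - 4/3)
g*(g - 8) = g^2 - 8*g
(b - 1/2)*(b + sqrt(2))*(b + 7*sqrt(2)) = b^3 - b^2/2 + 8*sqrt(2)*b^2 - 4*sqrt(2)*b + 14*b - 7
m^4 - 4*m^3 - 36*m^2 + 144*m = m*(m - 6)*(m - 4)*(m + 6)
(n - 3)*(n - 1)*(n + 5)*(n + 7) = n^4 + 8*n^3 - 10*n^2 - 104*n + 105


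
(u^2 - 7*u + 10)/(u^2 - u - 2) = (u - 5)/(u + 1)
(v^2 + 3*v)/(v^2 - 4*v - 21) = v/(v - 7)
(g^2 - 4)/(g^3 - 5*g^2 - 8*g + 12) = (g - 2)/(g^2 - 7*g + 6)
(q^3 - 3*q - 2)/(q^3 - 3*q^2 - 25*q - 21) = (q^2 - q - 2)/(q^2 - 4*q - 21)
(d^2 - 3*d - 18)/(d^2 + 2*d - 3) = (d - 6)/(d - 1)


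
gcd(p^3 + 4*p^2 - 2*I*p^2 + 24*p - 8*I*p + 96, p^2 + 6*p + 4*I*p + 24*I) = p + 4*I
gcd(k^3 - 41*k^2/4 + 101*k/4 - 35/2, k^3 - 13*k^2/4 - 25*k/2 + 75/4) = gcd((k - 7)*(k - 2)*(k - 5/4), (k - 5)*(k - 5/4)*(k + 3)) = k - 5/4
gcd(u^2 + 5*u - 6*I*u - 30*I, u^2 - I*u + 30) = u - 6*I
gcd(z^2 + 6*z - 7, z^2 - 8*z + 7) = z - 1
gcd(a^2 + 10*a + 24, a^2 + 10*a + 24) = a^2 + 10*a + 24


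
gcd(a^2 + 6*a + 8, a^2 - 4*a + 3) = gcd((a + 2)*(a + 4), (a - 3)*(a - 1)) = 1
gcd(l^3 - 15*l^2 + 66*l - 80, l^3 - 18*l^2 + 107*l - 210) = l - 5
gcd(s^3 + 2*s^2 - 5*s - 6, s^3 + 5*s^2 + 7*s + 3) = s^2 + 4*s + 3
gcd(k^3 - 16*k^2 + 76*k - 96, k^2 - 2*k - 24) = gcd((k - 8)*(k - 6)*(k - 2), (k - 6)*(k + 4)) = k - 6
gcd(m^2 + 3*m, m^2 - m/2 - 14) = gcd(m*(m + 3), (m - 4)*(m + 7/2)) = 1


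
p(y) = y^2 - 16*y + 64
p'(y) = 2*y - 16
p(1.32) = 44.62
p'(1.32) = -13.36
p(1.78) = 38.69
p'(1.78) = -12.44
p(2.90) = 26.01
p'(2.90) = -10.20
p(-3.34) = 128.60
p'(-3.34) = -22.68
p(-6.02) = 196.56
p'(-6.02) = -28.04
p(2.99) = 25.10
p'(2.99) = -10.02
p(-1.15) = 83.72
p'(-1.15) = -18.30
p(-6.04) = 197.12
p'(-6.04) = -28.08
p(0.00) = 64.00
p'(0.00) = -16.00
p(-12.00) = 400.00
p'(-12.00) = -40.00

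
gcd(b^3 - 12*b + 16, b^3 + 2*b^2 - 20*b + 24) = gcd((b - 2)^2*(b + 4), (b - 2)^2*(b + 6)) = b^2 - 4*b + 4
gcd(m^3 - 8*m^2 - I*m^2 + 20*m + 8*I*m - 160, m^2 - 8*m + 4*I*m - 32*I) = m^2 + m*(-8 + 4*I) - 32*I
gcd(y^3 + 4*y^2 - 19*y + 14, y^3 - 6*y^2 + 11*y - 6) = y^2 - 3*y + 2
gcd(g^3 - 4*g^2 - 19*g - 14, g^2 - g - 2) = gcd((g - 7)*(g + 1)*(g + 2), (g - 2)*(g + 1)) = g + 1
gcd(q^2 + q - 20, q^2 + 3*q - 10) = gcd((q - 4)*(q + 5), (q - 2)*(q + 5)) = q + 5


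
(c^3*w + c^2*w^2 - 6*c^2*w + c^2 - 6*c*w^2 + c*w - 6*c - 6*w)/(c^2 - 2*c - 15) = (-c^3*w - c^2*w^2 + 6*c^2*w - c^2 + 6*c*w^2 - c*w + 6*c + 6*w)/(-c^2 + 2*c + 15)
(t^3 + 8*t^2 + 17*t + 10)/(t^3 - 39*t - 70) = (t + 1)/(t - 7)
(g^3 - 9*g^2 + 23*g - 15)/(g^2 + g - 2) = (g^2 - 8*g + 15)/(g + 2)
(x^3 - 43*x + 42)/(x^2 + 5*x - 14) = (x^2 - 7*x + 6)/(x - 2)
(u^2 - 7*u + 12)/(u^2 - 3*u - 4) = (u - 3)/(u + 1)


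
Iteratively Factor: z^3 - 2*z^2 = (z)*(z^2 - 2*z) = z*(z - 2)*(z)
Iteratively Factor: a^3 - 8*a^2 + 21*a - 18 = (a - 3)*(a^2 - 5*a + 6) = (a - 3)^2*(a - 2)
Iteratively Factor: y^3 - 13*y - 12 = (y + 3)*(y^2 - 3*y - 4) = (y + 1)*(y + 3)*(y - 4)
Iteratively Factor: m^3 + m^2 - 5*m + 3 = (m + 3)*(m^2 - 2*m + 1) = (m - 1)*(m + 3)*(m - 1)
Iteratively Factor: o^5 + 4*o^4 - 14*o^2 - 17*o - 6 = (o + 1)*(o^4 + 3*o^3 - 3*o^2 - 11*o - 6) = (o + 1)*(o + 3)*(o^3 - 3*o - 2) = (o + 1)^2*(o + 3)*(o^2 - o - 2) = (o + 1)^3*(o + 3)*(o - 2)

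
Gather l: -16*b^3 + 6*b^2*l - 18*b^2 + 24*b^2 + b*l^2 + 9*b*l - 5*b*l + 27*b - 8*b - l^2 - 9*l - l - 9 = -16*b^3 + 6*b^2 + 19*b + l^2*(b - 1) + l*(6*b^2 + 4*b - 10) - 9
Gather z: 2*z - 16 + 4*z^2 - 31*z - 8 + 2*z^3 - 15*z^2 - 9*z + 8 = 2*z^3 - 11*z^2 - 38*z - 16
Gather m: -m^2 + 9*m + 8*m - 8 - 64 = -m^2 + 17*m - 72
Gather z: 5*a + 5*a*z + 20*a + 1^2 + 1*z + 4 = 25*a + z*(5*a + 1) + 5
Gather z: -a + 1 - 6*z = -a - 6*z + 1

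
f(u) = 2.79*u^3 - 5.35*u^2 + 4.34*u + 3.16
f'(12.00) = 1081.22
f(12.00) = 4105.96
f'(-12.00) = 1338.02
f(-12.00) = -5640.44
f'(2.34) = 25.13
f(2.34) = 19.77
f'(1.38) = 5.51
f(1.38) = 6.29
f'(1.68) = 9.99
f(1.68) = 8.58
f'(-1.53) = 40.30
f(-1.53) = -26.00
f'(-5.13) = 279.50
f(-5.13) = -536.57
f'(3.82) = 85.60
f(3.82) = 97.19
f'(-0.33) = 8.78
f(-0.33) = 1.04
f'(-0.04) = 4.78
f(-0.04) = 2.98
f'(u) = 8.37*u^2 - 10.7*u + 4.34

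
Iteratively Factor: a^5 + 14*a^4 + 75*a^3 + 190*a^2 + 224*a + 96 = (a + 2)*(a^4 + 12*a^3 + 51*a^2 + 88*a + 48) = (a + 2)*(a + 3)*(a^3 + 9*a^2 + 24*a + 16) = (a + 2)*(a + 3)*(a + 4)*(a^2 + 5*a + 4) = (a + 2)*(a + 3)*(a + 4)^2*(a + 1)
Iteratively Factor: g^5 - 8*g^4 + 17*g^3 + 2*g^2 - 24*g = (g + 1)*(g^4 - 9*g^3 + 26*g^2 - 24*g) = g*(g + 1)*(g^3 - 9*g^2 + 26*g - 24) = g*(g - 3)*(g + 1)*(g^2 - 6*g + 8) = g*(g - 3)*(g - 2)*(g + 1)*(g - 4)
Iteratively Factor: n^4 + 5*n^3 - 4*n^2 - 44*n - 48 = (n - 3)*(n^3 + 8*n^2 + 20*n + 16) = (n - 3)*(n + 4)*(n^2 + 4*n + 4) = (n - 3)*(n + 2)*(n + 4)*(n + 2)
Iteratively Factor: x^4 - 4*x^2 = (x)*(x^3 - 4*x) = x*(x + 2)*(x^2 - 2*x) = x^2*(x + 2)*(x - 2)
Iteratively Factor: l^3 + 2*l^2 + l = (l)*(l^2 + 2*l + 1) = l*(l + 1)*(l + 1)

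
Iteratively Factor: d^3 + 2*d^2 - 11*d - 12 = (d - 3)*(d^2 + 5*d + 4) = (d - 3)*(d + 1)*(d + 4)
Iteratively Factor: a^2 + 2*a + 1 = (a + 1)*(a + 1)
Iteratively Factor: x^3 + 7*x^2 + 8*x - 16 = (x + 4)*(x^2 + 3*x - 4) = (x - 1)*(x + 4)*(x + 4)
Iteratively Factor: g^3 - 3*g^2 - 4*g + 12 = (g - 2)*(g^2 - g - 6) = (g - 2)*(g + 2)*(g - 3)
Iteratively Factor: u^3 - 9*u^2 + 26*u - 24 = (u - 3)*(u^2 - 6*u + 8) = (u - 3)*(u - 2)*(u - 4)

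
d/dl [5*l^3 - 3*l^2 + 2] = 3*l*(5*l - 2)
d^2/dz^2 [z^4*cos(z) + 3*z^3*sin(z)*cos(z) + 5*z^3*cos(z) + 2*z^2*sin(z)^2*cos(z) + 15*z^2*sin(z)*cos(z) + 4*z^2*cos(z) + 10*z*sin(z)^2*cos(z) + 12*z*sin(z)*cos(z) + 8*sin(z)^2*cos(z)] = -z^4*cos(z) - 8*z^3*sin(z) - 6*z^3*sin(2*z) - 5*z^3*cos(z) - 30*z^2*sin(z) - 30*z^2*sin(2*z) + 15*z^2*cos(z)/2 + 18*z^2*cos(2*z) + 9*z^2*cos(3*z)/2 - 18*z*sin(z) - 15*z*sin(2*z) + 6*z*sin(3*z) + 55*z*cos(z)/2 + 60*z*cos(2*z) + 45*z*cos(3*z)/2 - 5*sin(z) + 15*sin(2*z) + 15*sin(3*z) + 7*cos(z) + 24*cos(2*z) + 17*cos(3*z)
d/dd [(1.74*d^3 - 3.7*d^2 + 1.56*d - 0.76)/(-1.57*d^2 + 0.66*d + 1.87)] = (-2.7318*d^4 + 2.2968*d^3 + 9.7686*d^2 - 16.2244*d + 3.4188)/(2.4649*d^4 - 2.0724*d^3 - 5.4362*d^2 + 2.4684*d + 3.4969)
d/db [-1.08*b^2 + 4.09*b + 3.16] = 4.09 - 2.16*b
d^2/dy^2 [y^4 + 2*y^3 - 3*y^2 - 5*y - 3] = 12*y^2 + 12*y - 6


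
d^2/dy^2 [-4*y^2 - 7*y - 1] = -8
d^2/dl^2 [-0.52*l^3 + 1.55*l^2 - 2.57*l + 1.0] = 3.1 - 3.12*l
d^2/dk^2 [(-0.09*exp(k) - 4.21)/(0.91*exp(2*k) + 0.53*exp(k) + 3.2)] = (-0.074529*exp(4*k) - 13.901797*exp(3*k) - 4.518969*exp(2*k) + 48.008131*exp(k) + 6.21856)*exp(k)/(0.753571*exp(6*k) + 1.316679*exp(5*k) + 8.716617*exp(4*k) + 9.409037*exp(3*k) + 30.65184*exp(2*k) + 16.2816*exp(k) + 32.768)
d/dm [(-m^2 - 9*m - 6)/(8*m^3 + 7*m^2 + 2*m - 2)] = (8*m^4 + 144*m^3 + 205*m^2 + 88*m + 30)/(64*m^6 + 112*m^5 + 81*m^4 - 4*m^3 - 24*m^2 - 8*m + 4)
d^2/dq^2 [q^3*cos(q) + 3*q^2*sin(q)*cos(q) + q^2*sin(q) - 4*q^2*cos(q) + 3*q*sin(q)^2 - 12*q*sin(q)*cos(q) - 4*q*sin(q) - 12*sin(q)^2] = -q^3*cos(q) - 7*q^2*sin(q) - 6*q^2*sin(2*q) + 4*q^2*cos(q) + 20*q*sin(q) + 24*q*sin(2*q) + 10*q*cos(q) + 18*q*cos(2*q) + 2*sin(q) + 9*sin(2*q) - 16*cos(q) - 48*cos(2*q)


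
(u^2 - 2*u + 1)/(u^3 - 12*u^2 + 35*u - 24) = (u - 1)/(u^2 - 11*u + 24)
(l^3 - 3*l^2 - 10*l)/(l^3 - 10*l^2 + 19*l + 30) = l*(l + 2)/(l^2 - 5*l - 6)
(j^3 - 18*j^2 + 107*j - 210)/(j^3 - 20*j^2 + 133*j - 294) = (j - 5)/(j - 7)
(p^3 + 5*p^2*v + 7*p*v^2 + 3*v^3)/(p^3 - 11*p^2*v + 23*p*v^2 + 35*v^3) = (p^2 + 4*p*v + 3*v^2)/(p^2 - 12*p*v + 35*v^2)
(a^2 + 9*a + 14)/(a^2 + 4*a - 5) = (a^2 + 9*a + 14)/(a^2 + 4*a - 5)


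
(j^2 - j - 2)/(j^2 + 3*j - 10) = (j + 1)/(j + 5)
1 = 1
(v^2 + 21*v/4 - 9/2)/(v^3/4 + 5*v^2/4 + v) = (4*v^2 + 21*v - 18)/(v*(v^2 + 5*v + 4))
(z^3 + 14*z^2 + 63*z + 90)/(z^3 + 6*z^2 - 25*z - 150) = (z + 3)/(z - 5)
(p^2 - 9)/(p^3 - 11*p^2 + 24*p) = (p + 3)/(p*(p - 8))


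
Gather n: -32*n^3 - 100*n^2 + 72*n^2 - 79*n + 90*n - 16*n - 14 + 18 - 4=-32*n^3 - 28*n^2 - 5*n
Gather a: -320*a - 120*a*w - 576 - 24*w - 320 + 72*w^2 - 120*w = a*(-120*w - 320) + 72*w^2 - 144*w - 896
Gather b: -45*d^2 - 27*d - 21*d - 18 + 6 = -45*d^2 - 48*d - 12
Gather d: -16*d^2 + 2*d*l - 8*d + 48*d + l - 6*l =-16*d^2 + d*(2*l + 40) - 5*l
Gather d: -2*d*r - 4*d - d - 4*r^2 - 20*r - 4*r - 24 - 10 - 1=d*(-2*r - 5) - 4*r^2 - 24*r - 35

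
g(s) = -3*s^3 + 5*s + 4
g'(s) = 5 - 9*s^2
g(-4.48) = 251.35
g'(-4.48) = -175.63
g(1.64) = -1.03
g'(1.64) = -19.21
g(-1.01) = 2.04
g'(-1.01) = -4.18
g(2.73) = -43.39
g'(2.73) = -62.08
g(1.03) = 5.87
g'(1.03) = -4.55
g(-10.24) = 3174.03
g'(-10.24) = -938.72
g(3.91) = -155.78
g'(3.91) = -132.59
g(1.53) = 0.91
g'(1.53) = -16.07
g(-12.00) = 5128.00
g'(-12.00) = -1291.00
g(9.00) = -2138.00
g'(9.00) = -724.00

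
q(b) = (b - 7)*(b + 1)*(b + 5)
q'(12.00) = 371.00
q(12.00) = 1105.00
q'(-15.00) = 668.00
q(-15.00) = -3080.00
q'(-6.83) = 116.61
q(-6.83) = -147.55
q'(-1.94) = -21.83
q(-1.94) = 25.72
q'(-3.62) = 9.55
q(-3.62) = 38.40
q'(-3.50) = 6.75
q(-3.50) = 39.38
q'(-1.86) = -22.90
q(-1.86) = 23.93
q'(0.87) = -36.47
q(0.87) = -67.29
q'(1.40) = -33.92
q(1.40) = -86.02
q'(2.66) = -21.09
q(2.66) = -121.67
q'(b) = (b - 7)*(b + 1) + (b - 7)*(b + 5) + (b + 1)*(b + 5)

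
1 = 1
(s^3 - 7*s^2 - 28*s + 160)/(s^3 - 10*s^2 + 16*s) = (s^2 + s - 20)/(s*(s - 2))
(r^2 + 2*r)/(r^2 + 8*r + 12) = r/(r + 6)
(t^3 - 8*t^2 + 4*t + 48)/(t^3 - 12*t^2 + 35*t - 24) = (t^3 - 8*t^2 + 4*t + 48)/(t^3 - 12*t^2 + 35*t - 24)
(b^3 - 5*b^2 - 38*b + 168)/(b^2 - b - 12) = (b^2 - b - 42)/(b + 3)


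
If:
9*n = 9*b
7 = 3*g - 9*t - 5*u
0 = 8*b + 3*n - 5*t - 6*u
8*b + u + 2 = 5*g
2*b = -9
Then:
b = -9/2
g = -2793/320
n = -9/2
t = 267/160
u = -617/64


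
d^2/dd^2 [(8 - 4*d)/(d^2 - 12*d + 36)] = 8*(-d - 6)/(d^4 - 24*d^3 + 216*d^2 - 864*d + 1296)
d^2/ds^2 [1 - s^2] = -2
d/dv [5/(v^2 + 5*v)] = 5*(-2*v - 5)/(v^2*(v + 5)^2)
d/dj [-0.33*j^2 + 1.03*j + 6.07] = 1.03 - 0.66*j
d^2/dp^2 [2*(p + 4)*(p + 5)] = 4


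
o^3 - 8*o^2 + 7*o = o*(o - 7)*(o - 1)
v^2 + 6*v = v*(v + 6)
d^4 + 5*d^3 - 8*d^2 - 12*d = d*(d - 2)*(d + 1)*(d + 6)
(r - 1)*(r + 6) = r^2 + 5*r - 6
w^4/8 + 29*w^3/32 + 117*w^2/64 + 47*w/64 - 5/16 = (w/4 + 1)*(w/2 + 1/2)*(w - 1/4)*(w + 5/2)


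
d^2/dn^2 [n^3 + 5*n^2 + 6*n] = 6*n + 10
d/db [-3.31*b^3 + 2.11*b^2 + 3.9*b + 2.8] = -9.93*b^2 + 4.22*b + 3.9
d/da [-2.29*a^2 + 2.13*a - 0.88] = 2.13 - 4.58*a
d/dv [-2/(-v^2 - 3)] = -4*v/(v^2 + 3)^2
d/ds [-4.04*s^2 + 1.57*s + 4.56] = 1.57 - 8.08*s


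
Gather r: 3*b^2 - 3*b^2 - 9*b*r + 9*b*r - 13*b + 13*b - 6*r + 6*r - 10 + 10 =0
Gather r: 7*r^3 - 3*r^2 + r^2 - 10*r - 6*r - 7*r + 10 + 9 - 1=7*r^3 - 2*r^2 - 23*r + 18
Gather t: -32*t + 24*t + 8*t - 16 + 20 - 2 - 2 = 0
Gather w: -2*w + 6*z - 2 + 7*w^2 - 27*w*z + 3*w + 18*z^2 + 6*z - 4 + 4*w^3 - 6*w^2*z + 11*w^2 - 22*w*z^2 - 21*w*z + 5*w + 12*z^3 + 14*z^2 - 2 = 4*w^3 + w^2*(18 - 6*z) + w*(-22*z^2 - 48*z + 6) + 12*z^3 + 32*z^2 + 12*z - 8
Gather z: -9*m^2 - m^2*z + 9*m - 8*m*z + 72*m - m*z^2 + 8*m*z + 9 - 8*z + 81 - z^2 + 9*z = -9*m^2 + 81*m + z^2*(-m - 1) + z*(1 - m^2) + 90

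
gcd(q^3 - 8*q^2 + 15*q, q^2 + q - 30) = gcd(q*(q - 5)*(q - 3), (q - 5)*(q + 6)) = q - 5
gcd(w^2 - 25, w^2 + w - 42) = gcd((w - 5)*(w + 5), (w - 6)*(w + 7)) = 1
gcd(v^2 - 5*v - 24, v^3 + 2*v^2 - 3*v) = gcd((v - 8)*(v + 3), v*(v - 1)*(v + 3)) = v + 3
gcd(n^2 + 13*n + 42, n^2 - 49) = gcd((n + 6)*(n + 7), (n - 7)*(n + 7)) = n + 7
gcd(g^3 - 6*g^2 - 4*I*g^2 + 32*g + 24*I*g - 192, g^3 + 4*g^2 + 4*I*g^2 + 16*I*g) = g + 4*I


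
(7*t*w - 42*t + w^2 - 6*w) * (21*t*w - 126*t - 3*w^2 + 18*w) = 147*t^2*w^2 - 1764*t^2*w + 5292*t^2 - 3*w^4 + 36*w^3 - 108*w^2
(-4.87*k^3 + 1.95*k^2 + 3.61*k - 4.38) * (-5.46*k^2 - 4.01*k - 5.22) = 26.5902*k^5 + 8.8817*k^4 - 2.1087*k^3 - 0.740299999999998*k^2 - 1.2804*k + 22.8636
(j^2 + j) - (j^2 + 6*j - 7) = 7 - 5*j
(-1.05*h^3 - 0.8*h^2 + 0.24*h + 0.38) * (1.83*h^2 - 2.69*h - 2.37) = -1.9215*h^5 + 1.3605*h^4 + 5.0797*h^3 + 1.9458*h^2 - 1.591*h - 0.9006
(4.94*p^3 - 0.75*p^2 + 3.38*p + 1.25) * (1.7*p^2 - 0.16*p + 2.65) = 8.398*p^5 - 2.0654*p^4 + 18.957*p^3 - 0.4033*p^2 + 8.757*p + 3.3125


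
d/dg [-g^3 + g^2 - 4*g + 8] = -3*g^2 + 2*g - 4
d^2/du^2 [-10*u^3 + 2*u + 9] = -60*u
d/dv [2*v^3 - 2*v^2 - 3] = 2*v*(3*v - 2)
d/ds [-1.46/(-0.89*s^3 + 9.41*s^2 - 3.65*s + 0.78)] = (-3.8982*s^2 + 27.4772*s - 5.329)/(0.89*s^3 - 9.41*s^2 + 3.65*s - 0.78)^2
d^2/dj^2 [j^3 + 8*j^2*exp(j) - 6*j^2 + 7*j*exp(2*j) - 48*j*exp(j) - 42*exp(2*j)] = 8*j^2*exp(j) + 28*j*exp(2*j) - 16*j*exp(j) + 6*j - 140*exp(2*j) - 80*exp(j) - 12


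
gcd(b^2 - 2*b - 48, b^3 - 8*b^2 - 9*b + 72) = b - 8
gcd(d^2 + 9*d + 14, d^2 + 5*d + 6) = d + 2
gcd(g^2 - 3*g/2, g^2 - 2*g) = g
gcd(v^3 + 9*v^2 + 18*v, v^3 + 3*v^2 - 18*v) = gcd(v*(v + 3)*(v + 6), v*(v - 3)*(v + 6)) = v^2 + 6*v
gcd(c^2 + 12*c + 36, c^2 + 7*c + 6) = c + 6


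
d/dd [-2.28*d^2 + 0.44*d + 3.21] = 0.44 - 4.56*d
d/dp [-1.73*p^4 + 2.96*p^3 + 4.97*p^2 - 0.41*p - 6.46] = -6.92*p^3 + 8.88*p^2 + 9.94*p - 0.41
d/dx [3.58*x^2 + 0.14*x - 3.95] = 7.16*x + 0.14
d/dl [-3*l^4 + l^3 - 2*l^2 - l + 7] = -12*l^3 + 3*l^2 - 4*l - 1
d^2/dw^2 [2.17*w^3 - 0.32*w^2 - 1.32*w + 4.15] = 13.02*w - 0.64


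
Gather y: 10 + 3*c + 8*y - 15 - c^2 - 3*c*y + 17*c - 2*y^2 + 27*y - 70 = -c^2 + 20*c - 2*y^2 + y*(35 - 3*c) - 75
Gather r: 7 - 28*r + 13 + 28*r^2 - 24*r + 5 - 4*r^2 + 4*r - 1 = 24*r^2 - 48*r + 24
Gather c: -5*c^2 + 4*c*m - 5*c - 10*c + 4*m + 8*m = -5*c^2 + c*(4*m - 15) + 12*m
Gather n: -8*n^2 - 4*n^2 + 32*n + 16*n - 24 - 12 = -12*n^2 + 48*n - 36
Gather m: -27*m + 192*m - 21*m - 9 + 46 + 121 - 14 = 144*m + 144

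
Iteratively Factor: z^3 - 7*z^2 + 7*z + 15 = (z - 3)*(z^2 - 4*z - 5) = (z - 3)*(z + 1)*(z - 5)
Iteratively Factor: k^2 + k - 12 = (k - 3)*(k + 4)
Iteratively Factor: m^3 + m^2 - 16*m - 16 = (m - 4)*(m^2 + 5*m + 4) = (m - 4)*(m + 4)*(m + 1)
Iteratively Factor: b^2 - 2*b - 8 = (b + 2)*(b - 4)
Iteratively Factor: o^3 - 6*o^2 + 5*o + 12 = (o - 4)*(o^2 - 2*o - 3) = (o - 4)*(o + 1)*(o - 3)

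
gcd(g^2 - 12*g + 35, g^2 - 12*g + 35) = g^2 - 12*g + 35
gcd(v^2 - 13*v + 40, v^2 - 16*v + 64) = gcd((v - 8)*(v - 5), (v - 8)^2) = v - 8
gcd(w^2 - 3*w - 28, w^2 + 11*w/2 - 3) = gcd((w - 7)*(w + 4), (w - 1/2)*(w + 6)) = 1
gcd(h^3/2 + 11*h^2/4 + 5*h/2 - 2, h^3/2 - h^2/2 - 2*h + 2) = h + 2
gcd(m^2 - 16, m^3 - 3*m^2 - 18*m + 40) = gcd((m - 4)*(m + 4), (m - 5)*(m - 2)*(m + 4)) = m + 4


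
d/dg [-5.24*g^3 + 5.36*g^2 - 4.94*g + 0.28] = -15.72*g^2 + 10.72*g - 4.94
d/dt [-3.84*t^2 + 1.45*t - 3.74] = 1.45 - 7.68*t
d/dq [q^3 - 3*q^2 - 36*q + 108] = 3*q^2 - 6*q - 36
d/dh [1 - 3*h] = -3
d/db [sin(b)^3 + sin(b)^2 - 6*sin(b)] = (3*sin(b)^2 + 2*sin(b) - 6)*cos(b)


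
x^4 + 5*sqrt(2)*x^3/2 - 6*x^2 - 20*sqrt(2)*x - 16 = (x - 2*sqrt(2))*(x + sqrt(2)/2)*(x + 2*sqrt(2))^2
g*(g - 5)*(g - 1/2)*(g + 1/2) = g^4 - 5*g^3 - g^2/4 + 5*g/4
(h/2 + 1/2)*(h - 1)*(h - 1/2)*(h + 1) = h^4/2 + h^3/4 - 3*h^2/4 - h/4 + 1/4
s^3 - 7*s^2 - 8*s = s*(s - 8)*(s + 1)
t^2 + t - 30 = (t - 5)*(t + 6)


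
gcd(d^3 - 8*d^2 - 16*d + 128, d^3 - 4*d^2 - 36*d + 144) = d - 4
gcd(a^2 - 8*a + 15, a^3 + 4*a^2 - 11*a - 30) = a - 3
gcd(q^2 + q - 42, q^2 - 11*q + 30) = q - 6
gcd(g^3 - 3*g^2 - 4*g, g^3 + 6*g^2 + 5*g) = g^2 + g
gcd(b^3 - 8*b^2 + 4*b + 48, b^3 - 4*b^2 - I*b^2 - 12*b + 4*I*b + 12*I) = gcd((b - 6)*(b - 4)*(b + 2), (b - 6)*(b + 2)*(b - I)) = b^2 - 4*b - 12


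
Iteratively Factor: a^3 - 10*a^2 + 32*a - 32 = (a - 4)*(a^2 - 6*a + 8) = (a - 4)^2*(a - 2)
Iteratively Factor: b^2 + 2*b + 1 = (b + 1)*(b + 1)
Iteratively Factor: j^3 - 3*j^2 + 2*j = (j - 2)*(j^2 - j) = j*(j - 2)*(j - 1)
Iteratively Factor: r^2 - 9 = (r + 3)*(r - 3)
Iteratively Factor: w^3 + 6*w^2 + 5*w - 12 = (w - 1)*(w^2 + 7*w + 12) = (w - 1)*(w + 4)*(w + 3)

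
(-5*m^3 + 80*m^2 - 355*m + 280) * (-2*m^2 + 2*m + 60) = 10*m^5 - 170*m^4 + 570*m^3 + 3530*m^2 - 20740*m + 16800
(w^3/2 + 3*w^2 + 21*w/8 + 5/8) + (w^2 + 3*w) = w^3/2 + 4*w^2 + 45*w/8 + 5/8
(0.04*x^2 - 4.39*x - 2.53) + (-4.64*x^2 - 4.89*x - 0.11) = -4.6*x^2 - 9.28*x - 2.64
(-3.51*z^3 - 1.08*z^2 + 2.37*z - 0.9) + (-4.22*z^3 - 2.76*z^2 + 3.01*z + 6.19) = -7.73*z^3 - 3.84*z^2 + 5.38*z + 5.29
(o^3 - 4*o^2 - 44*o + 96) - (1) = o^3 - 4*o^2 - 44*o + 95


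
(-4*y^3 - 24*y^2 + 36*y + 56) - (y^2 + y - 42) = -4*y^3 - 25*y^2 + 35*y + 98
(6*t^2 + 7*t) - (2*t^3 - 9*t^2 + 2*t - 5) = -2*t^3 + 15*t^2 + 5*t + 5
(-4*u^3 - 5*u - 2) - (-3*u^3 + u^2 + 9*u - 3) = -u^3 - u^2 - 14*u + 1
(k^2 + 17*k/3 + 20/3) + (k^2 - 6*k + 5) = 2*k^2 - k/3 + 35/3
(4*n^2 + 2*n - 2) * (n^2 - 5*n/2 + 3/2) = 4*n^4 - 8*n^3 - n^2 + 8*n - 3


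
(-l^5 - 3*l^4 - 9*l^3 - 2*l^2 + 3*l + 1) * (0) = 0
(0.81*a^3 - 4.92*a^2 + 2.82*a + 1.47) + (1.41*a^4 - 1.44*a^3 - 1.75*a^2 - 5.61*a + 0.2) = 1.41*a^4 - 0.63*a^3 - 6.67*a^2 - 2.79*a + 1.67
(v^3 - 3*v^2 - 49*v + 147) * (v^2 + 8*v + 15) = v^5 + 5*v^4 - 58*v^3 - 290*v^2 + 441*v + 2205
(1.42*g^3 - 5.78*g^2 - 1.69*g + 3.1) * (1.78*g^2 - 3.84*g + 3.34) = 2.5276*g^5 - 15.7412*g^4 + 23.9298*g^3 - 7.2976*g^2 - 17.5486*g + 10.354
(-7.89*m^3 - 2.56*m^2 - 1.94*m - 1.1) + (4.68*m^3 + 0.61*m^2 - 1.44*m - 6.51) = -3.21*m^3 - 1.95*m^2 - 3.38*m - 7.61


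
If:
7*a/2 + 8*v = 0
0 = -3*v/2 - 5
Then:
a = 160/21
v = -10/3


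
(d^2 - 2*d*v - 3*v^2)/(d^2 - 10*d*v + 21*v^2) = (-d - v)/(-d + 7*v)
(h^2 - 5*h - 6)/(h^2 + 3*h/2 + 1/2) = 2*(h - 6)/(2*h + 1)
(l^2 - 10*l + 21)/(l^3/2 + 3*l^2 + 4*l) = 2*(l^2 - 10*l + 21)/(l*(l^2 + 6*l + 8))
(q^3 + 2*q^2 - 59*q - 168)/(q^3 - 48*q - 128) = (q^2 + 10*q + 21)/(q^2 + 8*q + 16)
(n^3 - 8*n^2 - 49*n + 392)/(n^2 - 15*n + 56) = n + 7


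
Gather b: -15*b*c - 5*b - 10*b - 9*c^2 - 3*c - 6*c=b*(-15*c - 15) - 9*c^2 - 9*c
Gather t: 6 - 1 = 5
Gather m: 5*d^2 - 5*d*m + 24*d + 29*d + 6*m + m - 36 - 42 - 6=5*d^2 + 53*d + m*(7 - 5*d) - 84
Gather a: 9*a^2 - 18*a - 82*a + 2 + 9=9*a^2 - 100*a + 11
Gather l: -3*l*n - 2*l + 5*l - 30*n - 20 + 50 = l*(3 - 3*n) - 30*n + 30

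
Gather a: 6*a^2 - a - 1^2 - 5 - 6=6*a^2 - a - 12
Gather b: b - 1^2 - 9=b - 10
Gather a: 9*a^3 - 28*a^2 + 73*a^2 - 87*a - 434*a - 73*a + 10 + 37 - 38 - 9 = 9*a^3 + 45*a^2 - 594*a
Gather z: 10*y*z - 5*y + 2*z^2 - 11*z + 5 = -5*y + 2*z^2 + z*(10*y - 11) + 5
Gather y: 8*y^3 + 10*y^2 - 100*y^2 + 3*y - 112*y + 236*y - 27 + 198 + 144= 8*y^3 - 90*y^2 + 127*y + 315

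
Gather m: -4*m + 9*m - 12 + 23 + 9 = 5*m + 20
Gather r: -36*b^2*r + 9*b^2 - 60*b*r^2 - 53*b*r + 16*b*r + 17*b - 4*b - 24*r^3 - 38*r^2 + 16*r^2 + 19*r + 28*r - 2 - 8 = 9*b^2 + 13*b - 24*r^3 + r^2*(-60*b - 22) + r*(-36*b^2 - 37*b + 47) - 10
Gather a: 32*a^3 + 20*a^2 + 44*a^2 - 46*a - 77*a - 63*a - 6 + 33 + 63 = 32*a^3 + 64*a^2 - 186*a + 90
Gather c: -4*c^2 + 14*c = -4*c^2 + 14*c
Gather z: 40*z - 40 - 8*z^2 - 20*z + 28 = -8*z^2 + 20*z - 12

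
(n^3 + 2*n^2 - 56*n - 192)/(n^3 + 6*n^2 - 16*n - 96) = (n - 8)/(n - 4)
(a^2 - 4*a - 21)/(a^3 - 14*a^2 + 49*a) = (a + 3)/(a*(a - 7))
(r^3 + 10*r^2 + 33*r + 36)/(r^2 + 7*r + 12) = r + 3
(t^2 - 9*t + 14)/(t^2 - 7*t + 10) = (t - 7)/(t - 5)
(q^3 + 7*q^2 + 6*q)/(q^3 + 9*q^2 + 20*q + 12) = q/(q + 2)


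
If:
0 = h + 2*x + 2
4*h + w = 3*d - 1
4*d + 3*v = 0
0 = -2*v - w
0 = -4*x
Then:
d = -21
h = -2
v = 28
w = -56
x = 0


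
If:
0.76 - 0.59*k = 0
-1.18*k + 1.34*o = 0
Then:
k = 1.29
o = 1.13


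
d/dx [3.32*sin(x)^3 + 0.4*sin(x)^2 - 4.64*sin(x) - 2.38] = (9.96*sin(x)^2 + 0.8*sin(x) - 4.64)*cos(x)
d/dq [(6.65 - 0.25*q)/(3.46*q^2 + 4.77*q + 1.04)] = (0.865*q^2 - 46.018*q - 31.9805)/(11.9716*q^4 + 33.0084*q^3 + 29.9497*q^2 + 9.9216*q + 1.0816)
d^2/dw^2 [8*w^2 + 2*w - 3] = 16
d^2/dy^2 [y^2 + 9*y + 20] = 2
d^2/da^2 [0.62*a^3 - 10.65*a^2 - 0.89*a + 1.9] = 3.72*a - 21.3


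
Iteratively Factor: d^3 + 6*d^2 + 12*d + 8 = (d + 2)*(d^2 + 4*d + 4) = (d + 2)^2*(d + 2)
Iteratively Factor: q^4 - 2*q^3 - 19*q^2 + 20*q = (q)*(q^3 - 2*q^2 - 19*q + 20) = q*(q - 5)*(q^2 + 3*q - 4) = q*(q - 5)*(q + 4)*(q - 1)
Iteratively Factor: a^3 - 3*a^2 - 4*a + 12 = (a - 2)*(a^2 - a - 6) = (a - 2)*(a + 2)*(a - 3)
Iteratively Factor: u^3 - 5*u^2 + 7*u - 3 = (u - 1)*(u^2 - 4*u + 3) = (u - 1)^2*(u - 3)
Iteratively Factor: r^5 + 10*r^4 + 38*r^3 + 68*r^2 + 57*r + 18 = (r + 1)*(r^4 + 9*r^3 + 29*r^2 + 39*r + 18) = (r + 1)*(r + 3)*(r^3 + 6*r^2 + 11*r + 6) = (r + 1)^2*(r + 3)*(r^2 + 5*r + 6) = (r + 1)^2*(r + 2)*(r + 3)*(r + 3)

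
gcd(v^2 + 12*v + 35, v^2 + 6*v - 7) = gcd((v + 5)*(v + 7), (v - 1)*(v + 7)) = v + 7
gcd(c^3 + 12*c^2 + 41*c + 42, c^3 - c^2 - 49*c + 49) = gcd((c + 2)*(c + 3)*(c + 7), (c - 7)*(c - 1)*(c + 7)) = c + 7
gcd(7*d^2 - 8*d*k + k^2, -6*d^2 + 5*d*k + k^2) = d - k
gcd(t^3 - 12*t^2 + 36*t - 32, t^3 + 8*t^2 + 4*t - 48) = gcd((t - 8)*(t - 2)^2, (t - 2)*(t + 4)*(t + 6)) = t - 2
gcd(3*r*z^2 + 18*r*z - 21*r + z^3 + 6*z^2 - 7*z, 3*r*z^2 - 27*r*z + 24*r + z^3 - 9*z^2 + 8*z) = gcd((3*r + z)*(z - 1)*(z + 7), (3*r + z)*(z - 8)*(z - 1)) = 3*r*z - 3*r + z^2 - z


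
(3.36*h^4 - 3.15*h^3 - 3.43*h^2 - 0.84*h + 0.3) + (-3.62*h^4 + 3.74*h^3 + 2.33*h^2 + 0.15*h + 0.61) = -0.26*h^4 + 0.59*h^3 - 1.1*h^2 - 0.69*h + 0.91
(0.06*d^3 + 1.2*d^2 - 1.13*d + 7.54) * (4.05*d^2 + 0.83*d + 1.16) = 0.243*d^5 + 4.9098*d^4 - 3.5109*d^3 + 30.9911*d^2 + 4.9474*d + 8.7464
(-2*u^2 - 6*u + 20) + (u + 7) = -2*u^2 - 5*u + 27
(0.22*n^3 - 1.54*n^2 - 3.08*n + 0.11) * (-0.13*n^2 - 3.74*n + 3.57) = -0.0286*n^5 - 0.6226*n^4 + 6.9454*n^3 + 6.0071*n^2 - 11.407*n + 0.3927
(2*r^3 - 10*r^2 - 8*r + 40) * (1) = 2*r^3 - 10*r^2 - 8*r + 40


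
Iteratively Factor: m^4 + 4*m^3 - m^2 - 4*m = (m)*(m^3 + 4*m^2 - m - 4) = m*(m + 4)*(m^2 - 1) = m*(m - 1)*(m + 4)*(m + 1)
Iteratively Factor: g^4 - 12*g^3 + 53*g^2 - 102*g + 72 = (g - 3)*(g^3 - 9*g^2 + 26*g - 24) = (g - 4)*(g - 3)*(g^2 - 5*g + 6) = (g - 4)*(g - 3)*(g - 2)*(g - 3)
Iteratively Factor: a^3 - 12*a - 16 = (a - 4)*(a^2 + 4*a + 4) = (a - 4)*(a + 2)*(a + 2)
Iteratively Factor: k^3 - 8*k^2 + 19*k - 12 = (k - 1)*(k^2 - 7*k + 12) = (k - 3)*(k - 1)*(k - 4)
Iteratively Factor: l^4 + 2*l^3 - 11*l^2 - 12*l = (l)*(l^3 + 2*l^2 - 11*l - 12) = l*(l - 3)*(l^2 + 5*l + 4) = l*(l - 3)*(l + 4)*(l + 1)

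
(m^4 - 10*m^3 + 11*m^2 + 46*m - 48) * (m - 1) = m^5 - 11*m^4 + 21*m^3 + 35*m^2 - 94*m + 48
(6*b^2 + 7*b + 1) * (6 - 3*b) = -18*b^3 + 15*b^2 + 39*b + 6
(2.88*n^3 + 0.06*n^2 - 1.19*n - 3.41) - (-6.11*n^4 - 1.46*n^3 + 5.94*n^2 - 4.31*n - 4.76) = 6.11*n^4 + 4.34*n^3 - 5.88*n^2 + 3.12*n + 1.35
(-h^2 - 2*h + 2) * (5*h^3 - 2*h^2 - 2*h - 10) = -5*h^5 - 8*h^4 + 16*h^3 + 10*h^2 + 16*h - 20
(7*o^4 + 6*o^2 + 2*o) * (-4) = -28*o^4 - 24*o^2 - 8*o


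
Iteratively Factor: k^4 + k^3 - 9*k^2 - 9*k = (k - 3)*(k^3 + 4*k^2 + 3*k) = (k - 3)*(k + 1)*(k^2 + 3*k) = k*(k - 3)*(k + 1)*(k + 3)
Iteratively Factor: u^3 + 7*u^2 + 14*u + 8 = (u + 2)*(u^2 + 5*u + 4) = (u + 2)*(u + 4)*(u + 1)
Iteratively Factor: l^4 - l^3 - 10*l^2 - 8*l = (l)*(l^3 - l^2 - 10*l - 8) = l*(l + 2)*(l^2 - 3*l - 4) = l*(l - 4)*(l + 2)*(l + 1)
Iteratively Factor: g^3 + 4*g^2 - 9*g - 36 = (g + 3)*(g^2 + g - 12) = (g - 3)*(g + 3)*(g + 4)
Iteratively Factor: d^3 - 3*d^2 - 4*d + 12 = (d - 3)*(d^2 - 4) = (d - 3)*(d - 2)*(d + 2)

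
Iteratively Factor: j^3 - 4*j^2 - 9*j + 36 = (j - 3)*(j^2 - j - 12) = (j - 3)*(j + 3)*(j - 4)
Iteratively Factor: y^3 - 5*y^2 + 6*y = (y - 3)*(y^2 - 2*y) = y*(y - 3)*(y - 2)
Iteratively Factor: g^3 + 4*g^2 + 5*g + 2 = (g + 1)*(g^2 + 3*g + 2) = (g + 1)*(g + 2)*(g + 1)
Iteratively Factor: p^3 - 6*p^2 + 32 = (p - 4)*(p^2 - 2*p - 8) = (p - 4)^2*(p + 2)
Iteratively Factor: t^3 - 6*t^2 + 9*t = (t - 3)*(t^2 - 3*t) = (t - 3)^2*(t)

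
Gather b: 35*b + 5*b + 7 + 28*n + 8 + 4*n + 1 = 40*b + 32*n + 16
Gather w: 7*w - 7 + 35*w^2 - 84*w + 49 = 35*w^2 - 77*w + 42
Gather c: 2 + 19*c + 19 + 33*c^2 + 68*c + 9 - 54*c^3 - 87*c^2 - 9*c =-54*c^3 - 54*c^2 + 78*c + 30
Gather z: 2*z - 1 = 2*z - 1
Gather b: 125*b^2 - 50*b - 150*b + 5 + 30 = 125*b^2 - 200*b + 35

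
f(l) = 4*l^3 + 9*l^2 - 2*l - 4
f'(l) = 12*l^2 + 18*l - 2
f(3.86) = 352.43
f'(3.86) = 246.28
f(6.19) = 1277.17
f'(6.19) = 569.21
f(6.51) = 1467.98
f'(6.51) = 623.74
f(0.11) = -4.11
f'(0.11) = 0.13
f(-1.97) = 4.29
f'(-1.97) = 9.11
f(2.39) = 97.24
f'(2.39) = 109.57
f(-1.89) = 4.92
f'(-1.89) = 6.85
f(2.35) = 92.91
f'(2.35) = 106.57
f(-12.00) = -5596.00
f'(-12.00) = 1510.00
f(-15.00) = -11449.00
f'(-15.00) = 2428.00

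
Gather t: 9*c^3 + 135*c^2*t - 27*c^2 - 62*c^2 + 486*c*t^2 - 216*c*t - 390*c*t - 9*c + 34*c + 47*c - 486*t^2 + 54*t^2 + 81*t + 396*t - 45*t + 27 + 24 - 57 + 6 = 9*c^3 - 89*c^2 + 72*c + t^2*(486*c - 432) + t*(135*c^2 - 606*c + 432)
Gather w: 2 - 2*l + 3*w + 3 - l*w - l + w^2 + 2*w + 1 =-3*l + w^2 + w*(5 - l) + 6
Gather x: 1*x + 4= x + 4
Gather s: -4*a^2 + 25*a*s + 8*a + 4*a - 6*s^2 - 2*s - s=-4*a^2 + 12*a - 6*s^2 + s*(25*a - 3)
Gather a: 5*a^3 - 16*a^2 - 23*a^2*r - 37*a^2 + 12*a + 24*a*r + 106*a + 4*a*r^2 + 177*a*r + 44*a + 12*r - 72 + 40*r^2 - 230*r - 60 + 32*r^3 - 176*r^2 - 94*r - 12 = 5*a^3 + a^2*(-23*r - 53) + a*(4*r^2 + 201*r + 162) + 32*r^3 - 136*r^2 - 312*r - 144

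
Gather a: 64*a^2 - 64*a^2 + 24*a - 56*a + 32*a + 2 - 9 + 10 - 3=0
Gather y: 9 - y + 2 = 11 - y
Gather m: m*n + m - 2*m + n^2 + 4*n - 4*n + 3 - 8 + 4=m*(n - 1) + n^2 - 1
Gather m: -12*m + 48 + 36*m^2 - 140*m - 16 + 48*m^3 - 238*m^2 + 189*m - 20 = 48*m^3 - 202*m^2 + 37*m + 12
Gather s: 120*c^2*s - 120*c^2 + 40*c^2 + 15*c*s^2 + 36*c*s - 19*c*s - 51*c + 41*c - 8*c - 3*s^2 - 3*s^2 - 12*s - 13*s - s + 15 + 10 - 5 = -80*c^2 - 18*c + s^2*(15*c - 6) + s*(120*c^2 + 17*c - 26) + 20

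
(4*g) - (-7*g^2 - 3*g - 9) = 7*g^2 + 7*g + 9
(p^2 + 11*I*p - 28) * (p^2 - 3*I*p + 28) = p^4 + 8*I*p^3 + 33*p^2 + 392*I*p - 784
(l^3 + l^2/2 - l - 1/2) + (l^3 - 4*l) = 2*l^3 + l^2/2 - 5*l - 1/2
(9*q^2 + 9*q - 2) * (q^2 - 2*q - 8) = 9*q^4 - 9*q^3 - 92*q^2 - 68*q + 16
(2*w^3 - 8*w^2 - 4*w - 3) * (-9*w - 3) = -18*w^4 + 66*w^3 + 60*w^2 + 39*w + 9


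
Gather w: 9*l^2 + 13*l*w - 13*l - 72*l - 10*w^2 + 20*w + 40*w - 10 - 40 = 9*l^2 - 85*l - 10*w^2 + w*(13*l + 60) - 50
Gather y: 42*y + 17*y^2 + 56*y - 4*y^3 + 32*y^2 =-4*y^3 + 49*y^2 + 98*y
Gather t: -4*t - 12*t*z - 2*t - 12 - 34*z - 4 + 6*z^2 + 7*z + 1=t*(-12*z - 6) + 6*z^2 - 27*z - 15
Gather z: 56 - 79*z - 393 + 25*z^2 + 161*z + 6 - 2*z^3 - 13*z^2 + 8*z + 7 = -2*z^3 + 12*z^2 + 90*z - 324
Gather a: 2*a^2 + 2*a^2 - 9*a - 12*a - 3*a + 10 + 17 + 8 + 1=4*a^2 - 24*a + 36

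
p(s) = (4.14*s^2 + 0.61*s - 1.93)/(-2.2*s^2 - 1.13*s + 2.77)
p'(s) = (4.4*s + 1.13)*(4.14*s^2 + 0.61*s - 1.93)/(-2.2*s^2 - 1.13*s + 2.77)^2 + (8.28*s + 0.61)/(-2.2*s^2 - 1.13*s + 2.77) = (-3.3362*s^2 + 14.4436*s - 0.4912)/(4.84*s^4 + 4.972*s^3 - 10.9111*s^2 - 6.2602*s + 7.6729)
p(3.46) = -1.81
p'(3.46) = 0.01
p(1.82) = -1.96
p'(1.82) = 0.34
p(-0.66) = -0.21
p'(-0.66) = -1.75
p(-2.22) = -3.08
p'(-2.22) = -1.58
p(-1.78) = -4.61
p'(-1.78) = -7.67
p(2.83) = -1.83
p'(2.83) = 0.04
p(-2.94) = -2.48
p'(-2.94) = -0.43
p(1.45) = -2.19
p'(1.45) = 1.10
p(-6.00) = -2.06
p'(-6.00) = -0.04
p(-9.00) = -1.98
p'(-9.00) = -0.01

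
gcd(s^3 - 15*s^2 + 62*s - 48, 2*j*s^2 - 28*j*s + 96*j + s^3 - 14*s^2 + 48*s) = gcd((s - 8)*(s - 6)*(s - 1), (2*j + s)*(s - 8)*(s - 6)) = s^2 - 14*s + 48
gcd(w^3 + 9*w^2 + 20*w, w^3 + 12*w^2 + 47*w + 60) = w^2 + 9*w + 20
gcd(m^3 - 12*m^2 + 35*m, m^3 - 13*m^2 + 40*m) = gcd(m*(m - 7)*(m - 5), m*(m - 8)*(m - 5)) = m^2 - 5*m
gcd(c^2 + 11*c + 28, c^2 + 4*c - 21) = c + 7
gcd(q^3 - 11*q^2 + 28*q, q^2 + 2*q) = q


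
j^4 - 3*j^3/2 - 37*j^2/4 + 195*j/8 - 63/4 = (j - 2)*(j - 3/2)^2*(j + 7/2)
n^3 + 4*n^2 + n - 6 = (n - 1)*(n + 2)*(n + 3)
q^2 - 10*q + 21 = (q - 7)*(q - 3)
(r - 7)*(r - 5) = r^2 - 12*r + 35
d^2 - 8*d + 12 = (d - 6)*(d - 2)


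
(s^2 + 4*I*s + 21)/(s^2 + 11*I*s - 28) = (s - 3*I)/(s + 4*I)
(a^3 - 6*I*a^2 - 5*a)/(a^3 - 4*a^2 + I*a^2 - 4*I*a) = (a^2 - 6*I*a - 5)/(a^2 + a*(-4 + I) - 4*I)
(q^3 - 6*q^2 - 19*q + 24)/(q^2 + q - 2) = (q^2 - 5*q - 24)/(q + 2)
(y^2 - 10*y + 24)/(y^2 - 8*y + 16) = (y - 6)/(y - 4)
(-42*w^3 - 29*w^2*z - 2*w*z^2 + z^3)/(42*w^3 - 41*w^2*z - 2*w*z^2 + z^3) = (6*w^2 + 5*w*z + z^2)/(-6*w^2 + 5*w*z + z^2)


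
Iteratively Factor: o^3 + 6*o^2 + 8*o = (o + 2)*(o^2 + 4*o) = o*(o + 2)*(o + 4)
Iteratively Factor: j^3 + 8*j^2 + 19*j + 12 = (j + 4)*(j^2 + 4*j + 3) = (j + 1)*(j + 4)*(j + 3)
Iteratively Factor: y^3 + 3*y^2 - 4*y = (y - 1)*(y^2 + 4*y) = y*(y - 1)*(y + 4)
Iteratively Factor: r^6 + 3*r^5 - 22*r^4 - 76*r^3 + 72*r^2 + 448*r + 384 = (r + 2)*(r^5 + r^4 - 24*r^3 - 28*r^2 + 128*r + 192) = (r + 2)^2*(r^4 - r^3 - 22*r^2 + 16*r + 96) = (r + 2)^3*(r^3 - 3*r^2 - 16*r + 48) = (r - 4)*(r + 2)^3*(r^2 + r - 12) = (r - 4)*(r + 2)^3*(r + 4)*(r - 3)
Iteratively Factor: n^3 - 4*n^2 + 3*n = (n - 1)*(n^2 - 3*n) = (n - 3)*(n - 1)*(n)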